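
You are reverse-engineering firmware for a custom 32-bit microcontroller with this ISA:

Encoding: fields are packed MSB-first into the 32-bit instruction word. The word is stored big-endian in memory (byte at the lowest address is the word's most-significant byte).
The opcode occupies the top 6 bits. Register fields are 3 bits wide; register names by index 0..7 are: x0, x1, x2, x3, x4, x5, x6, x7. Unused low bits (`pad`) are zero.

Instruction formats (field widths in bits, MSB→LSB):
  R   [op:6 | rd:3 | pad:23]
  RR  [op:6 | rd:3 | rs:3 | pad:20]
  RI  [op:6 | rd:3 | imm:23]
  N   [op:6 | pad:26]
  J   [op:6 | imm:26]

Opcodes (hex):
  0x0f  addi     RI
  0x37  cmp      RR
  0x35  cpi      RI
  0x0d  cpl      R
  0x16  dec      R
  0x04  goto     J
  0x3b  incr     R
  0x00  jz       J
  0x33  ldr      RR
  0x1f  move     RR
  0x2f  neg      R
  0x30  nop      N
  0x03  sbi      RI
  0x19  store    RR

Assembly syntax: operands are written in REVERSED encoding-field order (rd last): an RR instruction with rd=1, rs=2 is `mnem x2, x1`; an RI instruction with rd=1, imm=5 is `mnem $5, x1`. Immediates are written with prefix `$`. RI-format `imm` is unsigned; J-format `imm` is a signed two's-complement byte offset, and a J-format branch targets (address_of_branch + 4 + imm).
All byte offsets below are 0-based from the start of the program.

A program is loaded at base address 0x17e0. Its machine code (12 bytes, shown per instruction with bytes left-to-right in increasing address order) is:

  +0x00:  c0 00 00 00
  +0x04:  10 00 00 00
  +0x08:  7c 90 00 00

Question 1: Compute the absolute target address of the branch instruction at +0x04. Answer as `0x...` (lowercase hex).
0x17e8

+0x04: 10 00 00 00 ⇒ word 0x10000000 (big)
  op=0x10000000>>26=0x4 ⇒ goto (J)
  [25:0] imm=0 = $0
  target = base 0x17e0 + off 0x04 + 4 + imm 0 = 0x17e8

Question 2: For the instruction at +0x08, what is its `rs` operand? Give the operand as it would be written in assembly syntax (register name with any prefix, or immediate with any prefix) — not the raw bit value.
x1

off 0x08: read 7c 90 00 00 as big → 0x7c900000
  opcode bits[31:26]=0x1f: move/RR
  [25:23] rd=1 = x1
  [22:20] rs=1 = x1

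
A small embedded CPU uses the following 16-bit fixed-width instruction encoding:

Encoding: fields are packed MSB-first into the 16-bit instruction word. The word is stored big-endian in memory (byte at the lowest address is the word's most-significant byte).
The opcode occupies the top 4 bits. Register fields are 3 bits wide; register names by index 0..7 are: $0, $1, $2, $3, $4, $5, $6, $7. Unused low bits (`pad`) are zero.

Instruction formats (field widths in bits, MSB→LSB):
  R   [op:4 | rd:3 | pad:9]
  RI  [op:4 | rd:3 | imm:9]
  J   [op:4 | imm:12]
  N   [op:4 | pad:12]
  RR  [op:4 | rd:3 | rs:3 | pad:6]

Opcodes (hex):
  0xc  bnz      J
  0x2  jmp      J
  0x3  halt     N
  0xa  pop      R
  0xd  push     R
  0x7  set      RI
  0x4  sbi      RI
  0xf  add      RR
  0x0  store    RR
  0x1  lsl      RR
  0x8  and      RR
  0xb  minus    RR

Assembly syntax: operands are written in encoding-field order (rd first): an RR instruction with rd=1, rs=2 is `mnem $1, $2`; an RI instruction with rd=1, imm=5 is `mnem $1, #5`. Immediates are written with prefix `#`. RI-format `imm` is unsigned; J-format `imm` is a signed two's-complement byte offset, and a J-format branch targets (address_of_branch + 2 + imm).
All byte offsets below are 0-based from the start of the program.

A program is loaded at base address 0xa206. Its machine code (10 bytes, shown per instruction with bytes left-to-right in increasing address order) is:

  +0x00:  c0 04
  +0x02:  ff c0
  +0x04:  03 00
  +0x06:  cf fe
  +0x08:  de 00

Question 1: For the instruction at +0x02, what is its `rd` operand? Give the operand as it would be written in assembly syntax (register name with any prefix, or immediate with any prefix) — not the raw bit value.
$7

@+02  big-endian(ff c0) = 0xffc0
  op=0xffc0>>12=0xf ⇒ add (RR)
  rd: (w>>9)&0x7=0x7 → $7
  rs: (w>>6)&0x7=0x7 → $7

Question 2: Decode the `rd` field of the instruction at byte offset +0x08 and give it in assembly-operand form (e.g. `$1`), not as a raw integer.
@+08  big-endian(de 00) = 0xde00
  op=0xde00>>12=0xd ⇒ push (R)
  rd@[11:9]=0x7 ⇒ $7

$7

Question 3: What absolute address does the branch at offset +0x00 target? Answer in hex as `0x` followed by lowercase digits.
0xa20c

[00] c0 04 → 0xc004
  top 4b → 0xc → bnz [J]
  [11:0] imm=4 = #4
  target = base 0xa206 + off 0x00 + 2 + imm 4 = 0xa20c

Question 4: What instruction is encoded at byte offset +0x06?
bnz #-2

off 0x06: read cf fe as big → 0xcffe
  top 4b → 0xc → bnz [J]
  imm: (w>>0)&0xfff=0xffe (s12→-2) → #-2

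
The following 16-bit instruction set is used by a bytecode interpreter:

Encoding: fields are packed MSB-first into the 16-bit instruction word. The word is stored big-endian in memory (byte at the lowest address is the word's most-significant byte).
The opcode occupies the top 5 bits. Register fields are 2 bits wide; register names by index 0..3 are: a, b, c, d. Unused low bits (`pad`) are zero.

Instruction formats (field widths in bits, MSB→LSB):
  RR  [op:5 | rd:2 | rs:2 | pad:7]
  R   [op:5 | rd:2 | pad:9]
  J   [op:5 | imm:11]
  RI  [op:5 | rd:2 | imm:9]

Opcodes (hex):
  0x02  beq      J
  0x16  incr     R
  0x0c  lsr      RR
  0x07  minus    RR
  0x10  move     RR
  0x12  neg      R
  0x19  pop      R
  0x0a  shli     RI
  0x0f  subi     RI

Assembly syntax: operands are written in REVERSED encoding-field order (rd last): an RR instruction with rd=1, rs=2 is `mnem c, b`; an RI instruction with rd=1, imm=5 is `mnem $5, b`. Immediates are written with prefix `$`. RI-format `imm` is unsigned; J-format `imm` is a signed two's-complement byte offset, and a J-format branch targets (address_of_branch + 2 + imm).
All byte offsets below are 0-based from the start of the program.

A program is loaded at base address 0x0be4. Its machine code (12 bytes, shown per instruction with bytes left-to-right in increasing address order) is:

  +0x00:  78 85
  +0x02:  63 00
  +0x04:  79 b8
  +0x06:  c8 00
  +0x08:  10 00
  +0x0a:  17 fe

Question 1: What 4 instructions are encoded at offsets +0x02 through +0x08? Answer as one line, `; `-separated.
+0x02: 63 00 ⇒ word 0x6300 (big)
  op=0x6300>>11=0xc ⇒ lsr (RR)
  rd@[10:9]=0x1 ⇒ b
  rs@[8:7]=0x2 ⇒ c
+0x04: 79 b8 ⇒ word 0x79b8 (big)
  op=0x79b8>>11=0xf ⇒ subi (RI)
  rd@[10:9]=0x0 ⇒ a
  imm@[8:0]=0x1b8 ⇒ $440
+0x06: c8 00 ⇒ word 0xc800 (big)
  op=0xc800>>11=0x19 ⇒ pop (R)
  rd@[10:9]=0x0 ⇒ a
+0x08: 10 00 ⇒ word 0x1000 (big)
  op=0x1000>>11=0x2 ⇒ beq (J)
  imm@[10:0]=0x0 ⇒ $0

lsr c, b; subi $440, a; pop a; beq $0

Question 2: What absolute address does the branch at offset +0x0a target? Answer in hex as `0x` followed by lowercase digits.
0x0bee

+0x0a: 17 fe ⇒ word 0x17fe (big)
  op=0x17fe>>11=0x2 ⇒ beq (J)
  imm: (w>>0)&0x7ff=0x7fe (s11→-2) → $-2
  target = base 0x0be4 + off 0x0a + 2 + imm -2 = 0x0bee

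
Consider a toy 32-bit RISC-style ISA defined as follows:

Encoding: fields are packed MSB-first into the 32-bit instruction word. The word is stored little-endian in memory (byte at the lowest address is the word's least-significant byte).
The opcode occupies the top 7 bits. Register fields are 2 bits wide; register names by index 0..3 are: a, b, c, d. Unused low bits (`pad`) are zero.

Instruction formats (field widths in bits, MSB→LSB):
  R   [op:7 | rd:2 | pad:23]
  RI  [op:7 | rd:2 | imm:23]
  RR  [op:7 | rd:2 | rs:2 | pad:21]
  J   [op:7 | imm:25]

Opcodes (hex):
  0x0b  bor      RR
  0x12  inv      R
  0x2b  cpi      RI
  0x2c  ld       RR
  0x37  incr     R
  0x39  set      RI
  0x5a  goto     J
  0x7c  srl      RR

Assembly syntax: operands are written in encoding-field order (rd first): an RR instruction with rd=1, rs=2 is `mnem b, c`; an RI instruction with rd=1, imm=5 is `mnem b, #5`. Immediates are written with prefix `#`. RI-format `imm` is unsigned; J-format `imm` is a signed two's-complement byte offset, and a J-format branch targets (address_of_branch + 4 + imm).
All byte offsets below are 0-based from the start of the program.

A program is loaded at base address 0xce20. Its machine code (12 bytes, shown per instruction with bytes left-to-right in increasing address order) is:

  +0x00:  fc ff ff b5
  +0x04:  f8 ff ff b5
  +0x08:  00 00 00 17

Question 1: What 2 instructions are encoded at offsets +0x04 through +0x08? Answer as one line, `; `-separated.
goto #-8; bor c, a

+0x04: f8 ff ff b5 ⇒ word 0xb5fffff8 (little)
  top 7b → 0x5a → goto [J]
  imm@[24:0]=0x1fffff8 (s25→-8) ⇒ #-8
+0x08: 00 00 00 17 ⇒ word 0x17000000 (little)
  top 7b → 0xb → bor [RR]
  rd@[24:23]=0x2 ⇒ c
  rs@[22:21]=0x0 ⇒ a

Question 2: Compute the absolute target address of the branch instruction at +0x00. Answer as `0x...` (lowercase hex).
0xce20

@+00  little-endian(fc ff ff b5) = 0xb5fffffc
  op=0xb5fffffc>>25=0x5a ⇒ goto (J)
  [24:0] imm=33554428 (s25→-4) = #-4
  target = base 0xce20 + off 0x00 + 4 + imm -4 = 0xce20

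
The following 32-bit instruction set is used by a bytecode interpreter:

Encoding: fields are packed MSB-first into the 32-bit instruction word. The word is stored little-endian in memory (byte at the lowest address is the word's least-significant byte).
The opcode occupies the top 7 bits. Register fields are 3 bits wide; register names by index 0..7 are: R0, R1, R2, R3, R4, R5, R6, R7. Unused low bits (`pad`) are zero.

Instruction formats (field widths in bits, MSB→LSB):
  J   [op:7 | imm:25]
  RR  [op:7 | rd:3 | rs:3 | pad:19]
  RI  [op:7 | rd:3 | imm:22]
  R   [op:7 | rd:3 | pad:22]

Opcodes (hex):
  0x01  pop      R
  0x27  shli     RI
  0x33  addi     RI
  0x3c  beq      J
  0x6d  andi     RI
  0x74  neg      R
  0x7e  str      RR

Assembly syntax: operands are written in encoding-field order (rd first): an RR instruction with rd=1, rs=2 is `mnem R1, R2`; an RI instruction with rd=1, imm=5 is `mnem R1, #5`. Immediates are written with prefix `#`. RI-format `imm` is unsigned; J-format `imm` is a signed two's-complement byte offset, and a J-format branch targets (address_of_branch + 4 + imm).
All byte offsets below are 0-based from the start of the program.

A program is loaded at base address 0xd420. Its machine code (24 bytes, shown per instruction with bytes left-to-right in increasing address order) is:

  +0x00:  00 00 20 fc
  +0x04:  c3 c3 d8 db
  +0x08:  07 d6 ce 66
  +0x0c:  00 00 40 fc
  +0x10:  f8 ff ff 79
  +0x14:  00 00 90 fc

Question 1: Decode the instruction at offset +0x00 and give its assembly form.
str R0, R4

off 0x00: read 00 00 20 fc as little → 0xfc200000
  opcode bits[31:25]=0x7e: str/RR
  rd@[24:22]=0x0 ⇒ R0
  rs@[21:19]=0x4 ⇒ R4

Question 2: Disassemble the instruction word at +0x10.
beq #-8

@+10  little-endian(f8 ff ff 79) = 0x79fffff8
  op=0x79fffff8>>25=0x3c ⇒ beq (J)
  imm: (w>>0)&0x1ffffff=0x1fffff8 (s25→-8) → #-8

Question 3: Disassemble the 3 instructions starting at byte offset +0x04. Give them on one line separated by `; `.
off 0x04: read c3 c3 d8 db as little → 0xdbd8c3c3
  op=0xdbd8c3c3>>25=0x6d ⇒ andi (RI)
  [24:22] rd=7 = R7
  [21:0] imm=1622979 = #1622979
off 0x08: read 07 d6 ce 66 as little → 0x66ced607
  op=0x66ced607>>25=0x33 ⇒ addi (RI)
  [24:22] rd=3 = R3
  [21:0] imm=972295 = #972295
off 0x0c: read 00 00 40 fc as little → 0xfc400000
  op=0xfc400000>>25=0x7e ⇒ str (RR)
  [24:22] rd=1 = R1
  [21:19] rs=0 = R0

andi R7, #1622979; addi R3, #972295; str R1, R0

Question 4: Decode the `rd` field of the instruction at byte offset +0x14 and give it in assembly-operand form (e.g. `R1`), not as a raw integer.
off 0x14: read 00 00 90 fc as little → 0xfc900000
  top 7b → 0x7e → str [RR]
  rd: (w>>22)&0x7=0x2 → R2
  rs: (w>>19)&0x7=0x2 → R2

R2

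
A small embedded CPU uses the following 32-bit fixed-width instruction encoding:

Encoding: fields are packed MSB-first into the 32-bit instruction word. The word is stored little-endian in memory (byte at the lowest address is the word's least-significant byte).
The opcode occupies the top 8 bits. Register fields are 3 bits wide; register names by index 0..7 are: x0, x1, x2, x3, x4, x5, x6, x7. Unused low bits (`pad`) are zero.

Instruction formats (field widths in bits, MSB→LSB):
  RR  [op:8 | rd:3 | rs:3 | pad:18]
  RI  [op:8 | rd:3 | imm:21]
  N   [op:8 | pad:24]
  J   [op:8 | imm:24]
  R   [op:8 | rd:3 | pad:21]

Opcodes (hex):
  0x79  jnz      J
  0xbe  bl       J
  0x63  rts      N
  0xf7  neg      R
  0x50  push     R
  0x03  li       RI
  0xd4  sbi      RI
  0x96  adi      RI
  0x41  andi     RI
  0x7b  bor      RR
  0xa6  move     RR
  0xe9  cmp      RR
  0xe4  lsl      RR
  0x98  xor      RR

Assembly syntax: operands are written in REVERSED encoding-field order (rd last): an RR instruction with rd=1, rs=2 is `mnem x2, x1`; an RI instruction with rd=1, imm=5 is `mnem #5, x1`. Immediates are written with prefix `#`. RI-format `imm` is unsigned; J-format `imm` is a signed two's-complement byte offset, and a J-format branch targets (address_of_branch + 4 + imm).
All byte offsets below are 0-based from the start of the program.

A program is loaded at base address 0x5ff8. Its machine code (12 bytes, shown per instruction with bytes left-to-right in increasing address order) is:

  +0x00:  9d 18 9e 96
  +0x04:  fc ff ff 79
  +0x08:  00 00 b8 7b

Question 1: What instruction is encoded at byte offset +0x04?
[04] fc ff ff 79 → 0x79fffffc
  top 8b → 0x79 → jnz [J]
  imm: (w>>0)&0xffffff=0xfffffc (s24→-4) → #-4

jnz #-4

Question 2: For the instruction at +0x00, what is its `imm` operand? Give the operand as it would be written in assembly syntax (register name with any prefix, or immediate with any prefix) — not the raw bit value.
#1972381

+0x00: 9d 18 9e 96 ⇒ word 0x969e189d (little)
  top 8b → 0x96 → adi [RI]
  rd: (w>>21)&0x7=0x4 → x4
  imm: (w>>0)&0x1fffff=0x1e189d → #1972381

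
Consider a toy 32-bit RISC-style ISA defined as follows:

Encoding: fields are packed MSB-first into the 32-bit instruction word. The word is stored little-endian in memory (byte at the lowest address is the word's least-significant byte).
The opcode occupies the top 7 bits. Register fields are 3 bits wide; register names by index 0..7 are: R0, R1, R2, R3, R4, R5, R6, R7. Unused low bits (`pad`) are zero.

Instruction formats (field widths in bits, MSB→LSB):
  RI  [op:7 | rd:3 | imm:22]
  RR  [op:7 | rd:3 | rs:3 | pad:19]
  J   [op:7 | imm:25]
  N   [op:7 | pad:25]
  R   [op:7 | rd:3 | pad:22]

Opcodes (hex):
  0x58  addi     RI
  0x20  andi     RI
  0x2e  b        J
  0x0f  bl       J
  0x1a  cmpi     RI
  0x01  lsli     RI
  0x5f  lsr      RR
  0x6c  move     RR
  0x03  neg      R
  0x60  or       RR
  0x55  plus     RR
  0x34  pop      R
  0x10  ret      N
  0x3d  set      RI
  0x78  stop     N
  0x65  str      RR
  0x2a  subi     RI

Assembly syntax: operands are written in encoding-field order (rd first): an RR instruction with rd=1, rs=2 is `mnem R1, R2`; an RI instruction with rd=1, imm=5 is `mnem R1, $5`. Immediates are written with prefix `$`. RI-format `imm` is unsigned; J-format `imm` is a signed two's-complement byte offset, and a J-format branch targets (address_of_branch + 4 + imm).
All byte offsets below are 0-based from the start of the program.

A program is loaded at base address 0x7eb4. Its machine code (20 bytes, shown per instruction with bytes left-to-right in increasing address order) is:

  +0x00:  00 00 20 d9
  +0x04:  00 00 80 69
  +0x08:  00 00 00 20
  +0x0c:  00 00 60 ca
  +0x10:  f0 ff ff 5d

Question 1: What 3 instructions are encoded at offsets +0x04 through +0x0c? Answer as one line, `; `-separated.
+0x04: 00 00 80 69 ⇒ word 0x69800000 (little)
  top 7b → 0x34 → pop [R]
  rd: (w>>22)&0x7=0x6 → R6
+0x08: 00 00 00 20 ⇒ word 0x20000000 (little)
  top 7b → 0x10 → ret [N]
+0x0c: 00 00 60 ca ⇒ word 0xca600000 (little)
  top 7b → 0x65 → str [RR]
  rd: (w>>22)&0x7=0x1 → R1
  rs: (w>>19)&0x7=0x4 → R4

pop R6; ret; str R1, R4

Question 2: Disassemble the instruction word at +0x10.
[10] f0 ff ff 5d → 0x5dfffff0
  top 7b → 0x2e → b [J]
  imm: (w>>0)&0x1ffffff=0x1fffff0 (s25→-16) → $-16

b $-16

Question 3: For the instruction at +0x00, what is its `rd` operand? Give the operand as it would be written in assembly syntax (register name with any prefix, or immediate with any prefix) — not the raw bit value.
R4

[00] 00 00 20 d9 → 0xd9200000
  top 7b → 0x6c → move [RR]
  rd@[24:22]=0x4 ⇒ R4
  rs@[21:19]=0x4 ⇒ R4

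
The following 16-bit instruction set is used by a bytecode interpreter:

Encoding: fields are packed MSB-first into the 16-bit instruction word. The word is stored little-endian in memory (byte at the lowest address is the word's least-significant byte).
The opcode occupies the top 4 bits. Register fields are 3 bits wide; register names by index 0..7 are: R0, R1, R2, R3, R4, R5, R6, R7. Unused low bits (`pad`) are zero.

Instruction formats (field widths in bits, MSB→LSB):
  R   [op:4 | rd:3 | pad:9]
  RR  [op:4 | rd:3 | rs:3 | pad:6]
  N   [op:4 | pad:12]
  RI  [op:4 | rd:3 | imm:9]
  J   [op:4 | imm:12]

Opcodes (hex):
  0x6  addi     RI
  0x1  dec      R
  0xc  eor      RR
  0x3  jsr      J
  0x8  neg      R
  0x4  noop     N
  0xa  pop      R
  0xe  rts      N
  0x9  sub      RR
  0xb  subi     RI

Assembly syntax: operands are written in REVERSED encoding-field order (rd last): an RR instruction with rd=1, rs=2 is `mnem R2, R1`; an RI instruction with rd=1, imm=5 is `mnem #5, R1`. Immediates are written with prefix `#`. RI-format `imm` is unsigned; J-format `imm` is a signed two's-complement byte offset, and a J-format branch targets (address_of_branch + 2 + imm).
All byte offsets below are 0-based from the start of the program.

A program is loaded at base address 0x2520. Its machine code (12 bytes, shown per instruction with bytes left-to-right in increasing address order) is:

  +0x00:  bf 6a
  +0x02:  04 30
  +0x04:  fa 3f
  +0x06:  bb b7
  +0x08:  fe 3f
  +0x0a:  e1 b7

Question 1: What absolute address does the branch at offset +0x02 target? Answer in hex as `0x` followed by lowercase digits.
+0x02: 04 30 ⇒ word 0x3004 (little)
  top 4b → 0x3 → jsr [J]
  [11:0] imm=4 = #4
  target = base 0x2520 + off 0x02 + 2 + imm 4 = 0x2528

0x2528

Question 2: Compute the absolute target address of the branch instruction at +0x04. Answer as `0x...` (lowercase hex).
+0x04: fa 3f ⇒ word 0x3ffa (little)
  op=0x3ffa>>12=0x3 ⇒ jsr (J)
  imm: (w>>0)&0xfff=0xffa (s12→-6) → #-6
  target = base 0x2520 + off 0x04 + 2 + imm -6 = 0x2520

0x2520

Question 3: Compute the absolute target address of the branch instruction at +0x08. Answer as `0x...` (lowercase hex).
+0x08: fe 3f ⇒ word 0x3ffe (little)
  opcode bits[15:12]=0x3: jsr/J
  imm: (w>>0)&0xfff=0xffe (s12→-2) → #-2
  target = base 0x2520 + off 0x08 + 2 + imm -2 = 0x2528

0x2528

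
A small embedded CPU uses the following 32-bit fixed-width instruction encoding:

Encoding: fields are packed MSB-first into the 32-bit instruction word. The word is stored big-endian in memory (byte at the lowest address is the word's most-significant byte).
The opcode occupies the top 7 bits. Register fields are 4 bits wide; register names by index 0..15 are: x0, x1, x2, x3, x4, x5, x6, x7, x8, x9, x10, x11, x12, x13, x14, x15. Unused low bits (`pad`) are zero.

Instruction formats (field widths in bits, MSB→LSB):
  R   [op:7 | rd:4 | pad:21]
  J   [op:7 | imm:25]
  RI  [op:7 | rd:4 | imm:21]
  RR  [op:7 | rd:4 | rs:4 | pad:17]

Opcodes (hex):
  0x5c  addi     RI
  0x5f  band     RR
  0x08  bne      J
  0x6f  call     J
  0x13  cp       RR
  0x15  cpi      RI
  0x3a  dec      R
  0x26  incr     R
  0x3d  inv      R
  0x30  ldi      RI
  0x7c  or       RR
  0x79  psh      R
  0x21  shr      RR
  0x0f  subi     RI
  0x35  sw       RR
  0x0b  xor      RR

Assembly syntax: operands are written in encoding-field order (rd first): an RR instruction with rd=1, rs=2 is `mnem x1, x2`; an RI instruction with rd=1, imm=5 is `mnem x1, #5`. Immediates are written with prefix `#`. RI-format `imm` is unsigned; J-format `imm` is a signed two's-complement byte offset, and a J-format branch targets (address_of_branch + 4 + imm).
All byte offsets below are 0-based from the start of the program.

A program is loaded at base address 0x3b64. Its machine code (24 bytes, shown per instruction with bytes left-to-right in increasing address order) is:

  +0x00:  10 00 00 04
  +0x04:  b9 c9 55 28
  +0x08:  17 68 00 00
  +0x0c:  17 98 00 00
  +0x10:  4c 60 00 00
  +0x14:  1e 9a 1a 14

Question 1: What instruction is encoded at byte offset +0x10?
+0x10: 4c 60 00 00 ⇒ word 0x4c600000 (big)
  op=0x4c600000>>25=0x26 ⇒ incr (R)
  [24:21] rd=3 = x3

incr x3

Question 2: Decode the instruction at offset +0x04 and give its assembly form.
off 0x04: read b9 c9 55 28 as big → 0xb9c95528
  op=0xb9c95528>>25=0x5c ⇒ addi (RI)
  rd: (w>>21)&0xf=0xe → x14
  imm: (w>>0)&0x1fffff=0x95528 → #611624

addi x14, #611624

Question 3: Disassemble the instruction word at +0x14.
off 0x14: read 1e 9a 1a 14 as big → 0x1e9a1a14
  opcode bits[31:25]=0xf: subi/RI
  [24:21] rd=4 = x4
  [20:0] imm=1710612 = #1710612

subi x4, #1710612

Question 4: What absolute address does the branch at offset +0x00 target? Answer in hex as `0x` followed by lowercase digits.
[00] 10 00 00 04 → 0x10000004
  top 7b → 0x8 → bne [J]
  [24:0] imm=4 = #4
  target = base 0x3b64 + off 0x00 + 4 + imm 4 = 0x3b6c

0x3b6c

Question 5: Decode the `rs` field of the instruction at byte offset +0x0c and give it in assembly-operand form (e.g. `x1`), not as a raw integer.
off 0x0c: read 17 98 00 00 as big → 0x17980000
  top 7b → 0xb → xor [RR]
  [24:21] rd=12 = x12
  [20:17] rs=12 = x12

x12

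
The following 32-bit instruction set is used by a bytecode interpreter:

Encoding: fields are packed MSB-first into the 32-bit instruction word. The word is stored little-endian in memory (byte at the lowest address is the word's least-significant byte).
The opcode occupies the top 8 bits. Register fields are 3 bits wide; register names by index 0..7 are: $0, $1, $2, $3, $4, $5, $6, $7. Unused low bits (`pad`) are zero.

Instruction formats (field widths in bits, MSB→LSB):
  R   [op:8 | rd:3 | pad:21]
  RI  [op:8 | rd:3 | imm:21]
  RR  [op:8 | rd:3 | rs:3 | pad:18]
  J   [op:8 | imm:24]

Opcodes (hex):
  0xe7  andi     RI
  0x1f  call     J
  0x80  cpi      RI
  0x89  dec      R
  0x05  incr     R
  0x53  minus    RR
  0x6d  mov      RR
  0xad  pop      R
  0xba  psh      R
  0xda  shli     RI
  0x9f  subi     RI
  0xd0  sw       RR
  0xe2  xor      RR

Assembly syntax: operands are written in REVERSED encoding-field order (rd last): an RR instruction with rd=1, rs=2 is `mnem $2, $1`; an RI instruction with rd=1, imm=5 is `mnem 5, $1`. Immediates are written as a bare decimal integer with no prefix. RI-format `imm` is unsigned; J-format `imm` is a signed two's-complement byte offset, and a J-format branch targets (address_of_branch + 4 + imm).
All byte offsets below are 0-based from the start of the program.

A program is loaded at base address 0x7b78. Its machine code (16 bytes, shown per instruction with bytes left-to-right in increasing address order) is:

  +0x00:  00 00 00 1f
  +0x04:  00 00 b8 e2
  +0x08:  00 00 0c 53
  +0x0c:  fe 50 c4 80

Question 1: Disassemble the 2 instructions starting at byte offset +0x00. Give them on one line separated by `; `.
call 0; xor $6, $5

@+00  little-endian(00 00 00 1f) = 0x1f000000
  opcode bits[31:24]=0x1f: call/J
  imm@[23:0]=0x0 ⇒ 0
@+04  little-endian(00 00 b8 e2) = 0xe2b80000
  opcode bits[31:24]=0xe2: xor/RR
  rd@[23:21]=0x5 ⇒ $5
  rs@[20:18]=0x6 ⇒ $6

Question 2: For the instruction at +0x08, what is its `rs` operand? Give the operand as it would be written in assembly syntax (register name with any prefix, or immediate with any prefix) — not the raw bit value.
$3

@+08  little-endian(00 00 0c 53) = 0x530c0000
  opcode bits[31:24]=0x53: minus/RR
  [23:21] rd=0 = $0
  [20:18] rs=3 = $3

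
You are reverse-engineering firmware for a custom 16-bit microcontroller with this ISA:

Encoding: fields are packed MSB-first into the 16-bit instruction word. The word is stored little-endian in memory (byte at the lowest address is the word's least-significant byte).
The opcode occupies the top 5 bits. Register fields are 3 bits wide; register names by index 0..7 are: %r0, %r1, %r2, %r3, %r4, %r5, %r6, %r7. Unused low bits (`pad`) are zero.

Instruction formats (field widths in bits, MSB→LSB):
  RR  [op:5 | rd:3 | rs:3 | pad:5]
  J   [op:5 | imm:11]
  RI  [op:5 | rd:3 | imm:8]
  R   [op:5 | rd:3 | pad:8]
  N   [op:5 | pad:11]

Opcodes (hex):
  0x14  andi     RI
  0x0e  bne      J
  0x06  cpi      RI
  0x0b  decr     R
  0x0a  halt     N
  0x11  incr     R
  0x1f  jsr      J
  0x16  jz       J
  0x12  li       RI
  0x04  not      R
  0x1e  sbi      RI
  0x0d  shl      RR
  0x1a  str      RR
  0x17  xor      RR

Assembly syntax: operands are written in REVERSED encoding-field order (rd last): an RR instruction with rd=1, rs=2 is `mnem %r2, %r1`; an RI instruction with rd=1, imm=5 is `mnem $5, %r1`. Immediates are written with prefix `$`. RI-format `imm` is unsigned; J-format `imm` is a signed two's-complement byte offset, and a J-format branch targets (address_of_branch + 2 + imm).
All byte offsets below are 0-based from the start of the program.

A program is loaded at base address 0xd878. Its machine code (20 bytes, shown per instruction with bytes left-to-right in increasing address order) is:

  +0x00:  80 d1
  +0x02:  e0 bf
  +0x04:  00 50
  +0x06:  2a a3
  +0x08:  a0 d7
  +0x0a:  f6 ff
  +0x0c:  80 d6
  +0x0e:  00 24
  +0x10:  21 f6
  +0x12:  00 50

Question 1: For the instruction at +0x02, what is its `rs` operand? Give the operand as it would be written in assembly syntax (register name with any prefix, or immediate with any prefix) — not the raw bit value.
%r7

@+02  little-endian(e0 bf) = 0xbfe0
  opcode bits[15:11]=0x17: xor/RR
  rd@[10:8]=0x7 ⇒ %r7
  rs@[7:5]=0x7 ⇒ %r7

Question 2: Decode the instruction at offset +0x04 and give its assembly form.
halt

off 0x04: read 00 50 as little → 0x5000
  opcode bits[15:11]=0xa: halt/N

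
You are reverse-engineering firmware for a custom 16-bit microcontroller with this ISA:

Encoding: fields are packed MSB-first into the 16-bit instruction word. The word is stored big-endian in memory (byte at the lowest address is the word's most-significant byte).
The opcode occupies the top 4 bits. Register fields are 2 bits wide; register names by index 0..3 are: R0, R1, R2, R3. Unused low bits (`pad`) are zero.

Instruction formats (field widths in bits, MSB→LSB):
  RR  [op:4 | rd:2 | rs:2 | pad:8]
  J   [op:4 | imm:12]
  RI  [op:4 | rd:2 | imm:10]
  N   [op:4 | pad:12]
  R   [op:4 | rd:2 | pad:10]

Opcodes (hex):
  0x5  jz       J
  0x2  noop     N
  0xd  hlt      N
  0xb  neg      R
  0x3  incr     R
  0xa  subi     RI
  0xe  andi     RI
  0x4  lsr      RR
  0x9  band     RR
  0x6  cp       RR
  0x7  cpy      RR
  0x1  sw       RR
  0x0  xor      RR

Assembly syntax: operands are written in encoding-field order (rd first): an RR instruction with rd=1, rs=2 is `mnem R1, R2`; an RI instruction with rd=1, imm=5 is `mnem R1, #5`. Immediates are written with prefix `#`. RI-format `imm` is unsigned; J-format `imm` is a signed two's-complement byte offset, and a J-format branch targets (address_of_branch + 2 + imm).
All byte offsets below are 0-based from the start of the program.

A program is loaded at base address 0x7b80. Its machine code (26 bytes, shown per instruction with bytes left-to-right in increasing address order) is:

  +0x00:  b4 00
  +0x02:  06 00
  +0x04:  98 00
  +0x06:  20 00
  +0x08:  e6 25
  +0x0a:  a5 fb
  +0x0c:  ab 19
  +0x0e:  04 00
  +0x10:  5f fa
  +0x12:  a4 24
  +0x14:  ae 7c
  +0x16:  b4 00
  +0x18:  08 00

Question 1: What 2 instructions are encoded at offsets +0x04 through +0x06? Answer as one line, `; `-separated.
off 0x04: read 98 00 as big → 0x9800
  op=0x9800>>12=0x9 ⇒ band (RR)
  rd: (w>>10)&0x3=0x2 → R2
  rs: (w>>8)&0x3=0x0 → R0
off 0x06: read 20 00 as big → 0x2000
  op=0x2000>>12=0x2 ⇒ noop (N)

band R2, R0; noop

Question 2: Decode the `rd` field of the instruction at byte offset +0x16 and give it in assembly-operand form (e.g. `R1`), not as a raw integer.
R1

@+16  big-endian(b4 00) = 0xb400
  opcode bits[15:12]=0xb: neg/R
  [11:10] rd=1 = R1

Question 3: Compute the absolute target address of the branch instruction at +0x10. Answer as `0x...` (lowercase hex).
0x7b8c

+0x10: 5f fa ⇒ word 0x5ffa (big)
  top 4b → 0x5 → jz [J]
  imm@[11:0]=0xffa (s12→-6) ⇒ #-6
  target = base 0x7b80 + off 0x10 + 2 + imm -6 = 0x7b8c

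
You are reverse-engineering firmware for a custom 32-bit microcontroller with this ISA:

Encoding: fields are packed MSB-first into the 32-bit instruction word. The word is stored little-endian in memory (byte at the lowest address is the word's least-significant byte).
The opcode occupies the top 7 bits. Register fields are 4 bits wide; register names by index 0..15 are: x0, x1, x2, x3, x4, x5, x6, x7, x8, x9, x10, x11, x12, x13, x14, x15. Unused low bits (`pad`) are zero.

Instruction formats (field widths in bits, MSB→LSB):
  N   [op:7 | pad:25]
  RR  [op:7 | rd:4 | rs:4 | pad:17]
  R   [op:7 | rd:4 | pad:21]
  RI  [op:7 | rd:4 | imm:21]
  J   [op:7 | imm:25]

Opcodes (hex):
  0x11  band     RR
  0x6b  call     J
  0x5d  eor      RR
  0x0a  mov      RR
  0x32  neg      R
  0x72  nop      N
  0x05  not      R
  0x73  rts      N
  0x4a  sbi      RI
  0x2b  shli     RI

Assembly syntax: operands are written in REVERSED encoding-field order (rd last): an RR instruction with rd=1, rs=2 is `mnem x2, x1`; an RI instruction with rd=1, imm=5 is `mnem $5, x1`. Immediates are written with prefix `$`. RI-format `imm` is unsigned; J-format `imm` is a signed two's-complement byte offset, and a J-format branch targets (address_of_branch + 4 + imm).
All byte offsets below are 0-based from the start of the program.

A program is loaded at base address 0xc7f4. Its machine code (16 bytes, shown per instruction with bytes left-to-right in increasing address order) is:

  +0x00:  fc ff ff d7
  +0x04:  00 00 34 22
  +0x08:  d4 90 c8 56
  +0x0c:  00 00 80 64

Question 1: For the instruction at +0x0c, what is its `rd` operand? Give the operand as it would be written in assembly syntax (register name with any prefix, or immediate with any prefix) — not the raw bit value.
x4

[0c] 00 00 80 64 → 0x64800000
  op=0x64800000>>25=0x32 ⇒ neg (R)
  rd: (w>>21)&0xf=0x4 → x4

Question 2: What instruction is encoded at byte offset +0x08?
+0x08: d4 90 c8 56 ⇒ word 0x56c890d4 (little)
  top 7b → 0x2b → shli [RI]
  rd@[24:21]=0x6 ⇒ x6
  imm@[20:0]=0x890d4 ⇒ $561364

shli $561364, x6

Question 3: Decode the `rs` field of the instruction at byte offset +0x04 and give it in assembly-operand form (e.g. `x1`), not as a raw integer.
x10

[04] 00 00 34 22 → 0x22340000
  op=0x22340000>>25=0x11 ⇒ band (RR)
  rd: (w>>21)&0xf=0x1 → x1
  rs: (w>>17)&0xf=0xa → x10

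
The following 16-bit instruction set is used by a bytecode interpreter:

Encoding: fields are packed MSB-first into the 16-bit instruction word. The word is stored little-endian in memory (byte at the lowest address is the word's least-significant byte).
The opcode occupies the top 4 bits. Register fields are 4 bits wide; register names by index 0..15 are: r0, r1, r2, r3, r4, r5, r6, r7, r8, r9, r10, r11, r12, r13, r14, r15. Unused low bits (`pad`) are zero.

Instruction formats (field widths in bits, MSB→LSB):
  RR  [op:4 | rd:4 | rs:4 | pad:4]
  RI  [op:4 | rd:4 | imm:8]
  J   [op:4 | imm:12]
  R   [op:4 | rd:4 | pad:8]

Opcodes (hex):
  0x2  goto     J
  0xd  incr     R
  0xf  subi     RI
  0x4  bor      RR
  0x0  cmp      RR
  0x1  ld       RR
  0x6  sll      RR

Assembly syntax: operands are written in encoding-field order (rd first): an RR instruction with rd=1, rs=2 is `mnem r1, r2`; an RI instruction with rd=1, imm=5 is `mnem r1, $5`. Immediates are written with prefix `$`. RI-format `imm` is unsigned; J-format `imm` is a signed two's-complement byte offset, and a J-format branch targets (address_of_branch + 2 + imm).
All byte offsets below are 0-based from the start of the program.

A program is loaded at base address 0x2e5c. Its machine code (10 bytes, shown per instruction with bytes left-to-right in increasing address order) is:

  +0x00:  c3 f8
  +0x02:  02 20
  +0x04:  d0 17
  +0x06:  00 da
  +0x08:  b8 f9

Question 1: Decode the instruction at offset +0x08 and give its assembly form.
subi r9, $184

@+08  little-endian(b8 f9) = 0xf9b8
  top 4b → 0xf → subi [RI]
  rd: (w>>8)&0xf=0x9 → r9
  imm: (w>>0)&0xff=0xb8 → $184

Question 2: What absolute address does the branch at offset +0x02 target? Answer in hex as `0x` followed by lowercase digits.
0x2e62

+0x02: 02 20 ⇒ word 0x2002 (little)
  opcode bits[15:12]=0x2: goto/J
  imm: (w>>0)&0xfff=0x2 → $2
  target = base 0x2e5c + off 0x02 + 2 + imm 2 = 0x2e62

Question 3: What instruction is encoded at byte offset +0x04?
ld r7, r13

off 0x04: read d0 17 as little → 0x17d0
  op=0x17d0>>12=0x1 ⇒ ld (RR)
  rd: (w>>8)&0xf=0x7 → r7
  rs: (w>>4)&0xf=0xd → r13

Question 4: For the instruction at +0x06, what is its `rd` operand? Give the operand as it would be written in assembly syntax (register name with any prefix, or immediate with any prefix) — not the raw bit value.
r10

@+06  little-endian(00 da) = 0xda00
  top 4b → 0xd → incr [R]
  rd@[11:8]=0xa ⇒ r10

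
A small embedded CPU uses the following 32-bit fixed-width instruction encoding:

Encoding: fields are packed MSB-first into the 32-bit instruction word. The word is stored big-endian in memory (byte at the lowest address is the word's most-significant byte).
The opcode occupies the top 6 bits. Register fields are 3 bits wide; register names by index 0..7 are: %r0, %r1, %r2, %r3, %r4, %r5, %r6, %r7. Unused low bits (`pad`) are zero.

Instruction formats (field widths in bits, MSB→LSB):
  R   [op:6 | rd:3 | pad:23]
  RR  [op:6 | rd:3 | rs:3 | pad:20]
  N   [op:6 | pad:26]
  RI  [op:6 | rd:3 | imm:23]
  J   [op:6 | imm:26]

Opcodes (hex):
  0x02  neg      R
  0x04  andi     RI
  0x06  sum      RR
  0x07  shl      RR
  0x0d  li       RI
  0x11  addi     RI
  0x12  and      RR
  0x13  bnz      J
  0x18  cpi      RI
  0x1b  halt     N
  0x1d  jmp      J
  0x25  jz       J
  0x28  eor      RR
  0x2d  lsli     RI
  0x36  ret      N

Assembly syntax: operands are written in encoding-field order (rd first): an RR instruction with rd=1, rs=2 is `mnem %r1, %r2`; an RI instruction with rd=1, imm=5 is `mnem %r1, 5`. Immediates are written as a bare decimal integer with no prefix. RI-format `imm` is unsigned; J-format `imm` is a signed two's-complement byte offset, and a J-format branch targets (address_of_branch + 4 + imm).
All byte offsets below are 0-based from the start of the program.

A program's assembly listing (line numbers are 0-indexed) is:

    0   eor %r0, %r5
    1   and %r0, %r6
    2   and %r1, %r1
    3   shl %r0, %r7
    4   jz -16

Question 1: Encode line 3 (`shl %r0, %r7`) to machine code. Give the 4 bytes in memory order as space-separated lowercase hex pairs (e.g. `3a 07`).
L3: shl op=0x7:6|rd=0:3|rs=7:3|pad=0:20 ⇒ 0x1c700000 ⇒ big 1c 70 00 00

1c 70 00 00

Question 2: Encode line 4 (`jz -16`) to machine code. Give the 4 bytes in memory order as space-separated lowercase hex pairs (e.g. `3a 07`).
line 4 (jz): pack op=0x25:6|imm=-16:26 = 0x97fffff0; big→ 97 ff ff f0

97 ff ff f0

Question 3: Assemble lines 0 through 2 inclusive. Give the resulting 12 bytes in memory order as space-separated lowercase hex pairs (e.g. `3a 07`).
0. eor fields op=0x28:6|rd=0:3|rs=5:3|pad=0:20 → word a0500000h → a0 50 00 00
1. and fields op=0x12:6|rd=0:3|rs=6:3|pad=0:20 → word 48600000h → 48 60 00 00
2. and fields op=0x12:6|rd=1:3|rs=1:3|pad=0:20 → word 48900000h → 48 90 00 00

a0 50 00 00 48 60 00 00 48 90 00 00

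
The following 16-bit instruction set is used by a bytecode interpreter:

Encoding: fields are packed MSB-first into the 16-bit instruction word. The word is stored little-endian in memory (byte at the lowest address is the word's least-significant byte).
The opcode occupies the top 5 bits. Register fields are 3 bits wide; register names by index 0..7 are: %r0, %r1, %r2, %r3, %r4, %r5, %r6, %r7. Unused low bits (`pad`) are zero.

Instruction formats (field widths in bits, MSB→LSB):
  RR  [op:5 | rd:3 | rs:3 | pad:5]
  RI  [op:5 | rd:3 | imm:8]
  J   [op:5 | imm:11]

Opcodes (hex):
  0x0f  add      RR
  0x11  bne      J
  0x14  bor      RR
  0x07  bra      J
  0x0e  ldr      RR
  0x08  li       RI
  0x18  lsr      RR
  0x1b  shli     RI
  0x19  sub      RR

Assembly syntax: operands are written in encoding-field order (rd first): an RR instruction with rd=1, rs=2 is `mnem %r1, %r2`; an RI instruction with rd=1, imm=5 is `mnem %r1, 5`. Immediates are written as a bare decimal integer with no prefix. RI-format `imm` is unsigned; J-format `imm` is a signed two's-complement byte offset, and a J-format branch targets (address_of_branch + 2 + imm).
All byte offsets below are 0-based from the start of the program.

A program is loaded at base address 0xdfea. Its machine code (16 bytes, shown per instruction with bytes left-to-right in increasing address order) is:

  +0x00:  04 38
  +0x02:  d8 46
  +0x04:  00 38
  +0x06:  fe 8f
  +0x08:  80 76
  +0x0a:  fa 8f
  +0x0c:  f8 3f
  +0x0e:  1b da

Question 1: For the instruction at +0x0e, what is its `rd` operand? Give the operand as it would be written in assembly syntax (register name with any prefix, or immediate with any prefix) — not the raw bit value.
%r2

@+0e  little-endian(1b da) = 0xda1b
  top 5b → 0x1b → shli [RI]
  rd@[10:8]=0x2 ⇒ %r2
  imm@[7:0]=0x1b ⇒ 27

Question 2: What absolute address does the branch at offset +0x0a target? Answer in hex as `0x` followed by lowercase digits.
0xdff0

+0x0a: fa 8f ⇒ word 0x8ffa (little)
  opcode bits[15:11]=0x11: bne/J
  imm: (w>>0)&0x7ff=0x7fa (s11→-6) → -6
  target = base 0xdfea + off 0x0a + 2 + imm -6 = 0xdff0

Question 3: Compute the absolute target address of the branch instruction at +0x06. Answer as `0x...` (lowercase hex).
0xdff0

@+06  little-endian(fe 8f) = 0x8ffe
  op=0x8ffe>>11=0x11 ⇒ bne (J)
  [10:0] imm=2046 (s11→-2) = -2
  target = base 0xdfea + off 0x06 + 2 + imm -2 = 0xdff0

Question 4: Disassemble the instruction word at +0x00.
bra 4

@+00  little-endian(04 38) = 0x3804
  top 5b → 0x7 → bra [J]
  imm@[10:0]=0x4 ⇒ 4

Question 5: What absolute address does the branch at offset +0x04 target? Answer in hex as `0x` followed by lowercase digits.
[04] 00 38 → 0x3800
  op=0x3800>>11=0x7 ⇒ bra (J)
  imm@[10:0]=0x0 ⇒ 0
  target = base 0xdfea + off 0x04 + 2 + imm 0 = 0xdff0

0xdff0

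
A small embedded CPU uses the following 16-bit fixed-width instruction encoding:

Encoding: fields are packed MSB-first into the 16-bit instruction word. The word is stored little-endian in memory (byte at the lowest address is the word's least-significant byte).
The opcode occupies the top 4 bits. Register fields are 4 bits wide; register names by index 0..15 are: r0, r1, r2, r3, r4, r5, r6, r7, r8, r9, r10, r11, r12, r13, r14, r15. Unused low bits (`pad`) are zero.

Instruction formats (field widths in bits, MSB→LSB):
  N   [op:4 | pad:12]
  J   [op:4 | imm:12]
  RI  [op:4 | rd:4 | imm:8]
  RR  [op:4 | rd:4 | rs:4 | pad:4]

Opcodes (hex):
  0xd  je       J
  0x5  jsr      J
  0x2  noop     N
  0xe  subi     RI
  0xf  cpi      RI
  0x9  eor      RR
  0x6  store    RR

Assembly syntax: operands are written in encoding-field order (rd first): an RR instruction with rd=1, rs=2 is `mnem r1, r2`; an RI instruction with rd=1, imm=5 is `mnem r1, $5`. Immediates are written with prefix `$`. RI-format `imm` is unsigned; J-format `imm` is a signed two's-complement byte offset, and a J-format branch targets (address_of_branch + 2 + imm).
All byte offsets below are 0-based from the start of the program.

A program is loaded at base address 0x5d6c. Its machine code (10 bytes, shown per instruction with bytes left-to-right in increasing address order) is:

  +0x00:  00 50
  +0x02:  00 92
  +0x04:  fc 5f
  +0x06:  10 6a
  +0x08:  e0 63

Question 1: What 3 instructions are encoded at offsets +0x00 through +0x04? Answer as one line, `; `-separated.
off 0x00: read 00 50 as little → 0x5000
  top 4b → 0x5 → jsr [J]
  [11:0] imm=0 = $0
off 0x02: read 00 92 as little → 0x9200
  top 4b → 0x9 → eor [RR]
  [11:8] rd=2 = r2
  [7:4] rs=0 = r0
off 0x04: read fc 5f as little → 0x5ffc
  top 4b → 0x5 → jsr [J]
  [11:0] imm=4092 (s12→-4) = $-4

jsr $0; eor r2, r0; jsr $-4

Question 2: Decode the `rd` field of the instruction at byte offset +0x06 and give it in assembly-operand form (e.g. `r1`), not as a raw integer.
r10

off 0x06: read 10 6a as little → 0x6a10
  op=0x6a10>>12=0x6 ⇒ store (RR)
  [11:8] rd=10 = r10
  [7:4] rs=1 = r1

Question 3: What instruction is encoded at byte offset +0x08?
store r3, r14

+0x08: e0 63 ⇒ word 0x63e0 (little)
  op=0x63e0>>12=0x6 ⇒ store (RR)
  rd@[11:8]=0x3 ⇒ r3
  rs@[7:4]=0xe ⇒ r14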